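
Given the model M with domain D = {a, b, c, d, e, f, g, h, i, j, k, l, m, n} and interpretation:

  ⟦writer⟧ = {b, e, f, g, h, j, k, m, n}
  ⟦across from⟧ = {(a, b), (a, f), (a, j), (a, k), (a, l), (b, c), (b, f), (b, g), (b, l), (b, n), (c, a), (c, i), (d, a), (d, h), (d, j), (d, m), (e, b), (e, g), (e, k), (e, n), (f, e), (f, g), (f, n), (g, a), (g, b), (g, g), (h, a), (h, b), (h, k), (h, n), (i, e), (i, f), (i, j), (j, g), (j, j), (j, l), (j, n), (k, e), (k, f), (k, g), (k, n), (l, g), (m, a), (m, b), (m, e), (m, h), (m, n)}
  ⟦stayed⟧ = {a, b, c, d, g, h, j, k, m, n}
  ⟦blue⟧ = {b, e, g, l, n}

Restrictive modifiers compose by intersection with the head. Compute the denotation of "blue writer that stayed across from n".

⟦that stayed⟧ = ⟦stayed⟧ = {a, b, c, d, g, h, j, k, m, n}
⟦across from n⟧ = {x : ⟨x, n⟩ ∈ ⟦across from⟧} = {b, e, f, h, j, k, m}
⟦writer⟧ = {b, e, f, g, h, j, k, m, n}
… ∩ ⟦that stayed⟧ = {b, e, f, g, h, j, k, m, n} ∩ {a, b, c, d, g, h, j, k, m, n} = {b, g, h, j, k, m, n}
… ∩ ⟦across from n⟧ = {b, g, h, j, k, m, n} ∩ {b, e, f, h, j, k, m} = {b, h, j, k, m}
… ∩ ⟦blue⟧ = {b, h, j, k, m} ∩ {b, e, g, l, n} = {b}
So ⟦blue writer that stayed across from n⟧ = {b}.

{b}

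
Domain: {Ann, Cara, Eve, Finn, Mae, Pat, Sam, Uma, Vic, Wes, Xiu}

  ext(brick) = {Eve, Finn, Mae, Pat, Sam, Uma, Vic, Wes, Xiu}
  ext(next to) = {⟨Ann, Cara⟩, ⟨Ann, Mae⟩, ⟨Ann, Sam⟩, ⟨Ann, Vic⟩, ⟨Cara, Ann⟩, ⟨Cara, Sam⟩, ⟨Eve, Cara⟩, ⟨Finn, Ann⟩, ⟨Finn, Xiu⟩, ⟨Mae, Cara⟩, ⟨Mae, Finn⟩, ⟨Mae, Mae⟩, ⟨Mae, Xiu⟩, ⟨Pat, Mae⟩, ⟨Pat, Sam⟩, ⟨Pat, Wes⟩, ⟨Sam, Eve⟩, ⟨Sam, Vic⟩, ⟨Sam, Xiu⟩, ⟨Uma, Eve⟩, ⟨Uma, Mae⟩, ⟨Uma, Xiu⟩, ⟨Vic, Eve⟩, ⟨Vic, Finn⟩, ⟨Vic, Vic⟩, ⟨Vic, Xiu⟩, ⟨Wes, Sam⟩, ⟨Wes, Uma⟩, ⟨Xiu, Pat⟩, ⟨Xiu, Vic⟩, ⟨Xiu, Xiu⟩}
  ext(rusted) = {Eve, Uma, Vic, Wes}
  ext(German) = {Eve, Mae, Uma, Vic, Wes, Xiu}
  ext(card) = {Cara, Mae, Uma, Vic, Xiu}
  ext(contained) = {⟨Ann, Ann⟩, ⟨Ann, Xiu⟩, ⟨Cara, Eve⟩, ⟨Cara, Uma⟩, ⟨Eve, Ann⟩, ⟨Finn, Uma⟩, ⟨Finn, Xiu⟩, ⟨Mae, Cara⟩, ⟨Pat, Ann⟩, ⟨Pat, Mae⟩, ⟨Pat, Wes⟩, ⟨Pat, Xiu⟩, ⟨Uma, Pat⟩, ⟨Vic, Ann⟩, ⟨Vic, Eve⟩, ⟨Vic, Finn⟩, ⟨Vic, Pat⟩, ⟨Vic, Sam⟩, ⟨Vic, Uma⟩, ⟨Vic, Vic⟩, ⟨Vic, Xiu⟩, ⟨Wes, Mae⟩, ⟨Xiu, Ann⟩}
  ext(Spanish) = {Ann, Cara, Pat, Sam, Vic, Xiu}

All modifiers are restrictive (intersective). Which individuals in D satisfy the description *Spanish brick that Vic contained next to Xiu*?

⟦that Vic contained⟧ = {x : ⟨Vic, x⟩ ∈ ⟦contained⟧} = {Ann, Eve, Finn, Pat, Sam, Uma, Vic, Xiu}
⟦next to Xiu⟧ = {x : ⟨x, Xiu⟩ ∈ ⟦next to⟧} = {Finn, Mae, Sam, Uma, Vic, Xiu}
⟦brick⟧ = {Eve, Finn, Mae, Pat, Sam, Uma, Vic, Wes, Xiu}
… ∩ ⟦that Vic contained⟧ = {Eve, Finn, Mae, Pat, Sam, Uma, Vic, Wes, Xiu} ∩ {Ann, Eve, Finn, Pat, Sam, Uma, Vic, Xiu} = {Eve, Finn, Pat, Sam, Uma, Vic, Xiu}
… ∩ ⟦next to Xiu⟧ = {Eve, Finn, Pat, Sam, Uma, Vic, Xiu} ∩ {Finn, Mae, Sam, Uma, Vic, Xiu} = {Finn, Sam, Uma, Vic, Xiu}
… ∩ ⟦Spanish⟧ = {Finn, Sam, Uma, Vic, Xiu} ∩ {Ann, Cara, Pat, Sam, Vic, Xiu} = {Sam, Vic, Xiu}
So ⟦Spanish brick that Vic contained next to Xiu⟧ = {Sam, Vic, Xiu}.

{Sam, Vic, Xiu}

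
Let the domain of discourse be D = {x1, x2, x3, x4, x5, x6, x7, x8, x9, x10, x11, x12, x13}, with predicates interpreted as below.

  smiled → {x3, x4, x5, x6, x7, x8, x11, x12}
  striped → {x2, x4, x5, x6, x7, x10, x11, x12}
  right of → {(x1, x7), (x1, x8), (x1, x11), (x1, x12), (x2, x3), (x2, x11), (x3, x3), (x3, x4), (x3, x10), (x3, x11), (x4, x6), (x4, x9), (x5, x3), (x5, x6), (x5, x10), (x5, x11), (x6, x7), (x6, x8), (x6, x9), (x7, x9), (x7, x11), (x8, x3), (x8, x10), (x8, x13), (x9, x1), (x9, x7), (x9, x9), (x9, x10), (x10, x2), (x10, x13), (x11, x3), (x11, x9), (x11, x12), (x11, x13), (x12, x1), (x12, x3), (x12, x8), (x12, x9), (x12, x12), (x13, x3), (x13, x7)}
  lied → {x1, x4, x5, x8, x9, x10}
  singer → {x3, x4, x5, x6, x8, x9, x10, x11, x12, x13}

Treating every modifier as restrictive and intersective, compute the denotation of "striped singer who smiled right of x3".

⟦who smiled⟧ = ⟦smiled⟧ = {x3, x4, x5, x6, x7, x8, x11, x12}
⟦right of x3⟧ = {x : ⟨x, x3⟩ ∈ ⟦right of⟧} = {x2, x3, x5, x8, x11, x12, x13}
⟦singer⟧ = {x3, x4, x5, x6, x8, x9, x10, x11, x12, x13}
… ∩ ⟦who smiled⟧ = {x3, x4, x5, x6, x8, x9, x10, x11, x12, x13} ∩ {x3, x4, x5, x6, x7, x8, x11, x12} = {x3, x4, x5, x6, x8, x11, x12}
… ∩ ⟦right of x3⟧ = {x3, x4, x5, x6, x8, x11, x12} ∩ {x2, x3, x5, x8, x11, x12, x13} = {x3, x5, x8, x11, x12}
… ∩ ⟦striped⟧ = {x3, x5, x8, x11, x12} ∩ {x2, x4, x5, x6, x7, x10, x11, x12} = {x5, x11, x12}
So ⟦striped singer who smiled right of x3⟧ = {x5, x11, x12}.

{x5, x11, x12}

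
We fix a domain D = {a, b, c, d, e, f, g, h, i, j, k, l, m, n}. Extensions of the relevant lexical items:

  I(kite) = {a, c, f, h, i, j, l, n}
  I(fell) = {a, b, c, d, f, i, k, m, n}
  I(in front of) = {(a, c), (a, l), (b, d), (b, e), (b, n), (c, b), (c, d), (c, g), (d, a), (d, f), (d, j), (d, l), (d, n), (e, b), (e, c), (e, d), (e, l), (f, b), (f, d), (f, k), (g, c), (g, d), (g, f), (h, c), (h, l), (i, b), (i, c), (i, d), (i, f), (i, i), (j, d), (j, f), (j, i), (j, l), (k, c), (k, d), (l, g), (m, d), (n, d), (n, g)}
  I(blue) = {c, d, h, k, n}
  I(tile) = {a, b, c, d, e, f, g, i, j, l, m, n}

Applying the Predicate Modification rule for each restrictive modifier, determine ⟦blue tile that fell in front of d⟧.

{c, n}

⟦that fell⟧ = ⟦fell⟧ = {a, b, c, d, f, i, k, m, n}
⟦in front of d⟧ = {x : ⟨x, d⟩ ∈ ⟦in front of⟧} = {b, c, e, f, g, i, j, k, m, n}
⟦tile⟧ = {a, b, c, d, e, f, g, i, j, l, m, n}
… ∩ ⟦that fell⟧ = {a, b, c, d, e, f, g, i, j, l, m, n} ∩ {a, b, c, d, f, i, k, m, n} = {a, b, c, d, f, i, m, n}
… ∩ ⟦in front of d⟧ = {a, b, c, d, f, i, m, n} ∩ {b, c, e, f, g, i, j, k, m, n} = {b, c, f, i, m, n}
… ∩ ⟦blue⟧ = {b, c, f, i, m, n} ∩ {c, d, h, k, n} = {c, n}
So ⟦blue tile that fell in front of d⟧ = {c, n}.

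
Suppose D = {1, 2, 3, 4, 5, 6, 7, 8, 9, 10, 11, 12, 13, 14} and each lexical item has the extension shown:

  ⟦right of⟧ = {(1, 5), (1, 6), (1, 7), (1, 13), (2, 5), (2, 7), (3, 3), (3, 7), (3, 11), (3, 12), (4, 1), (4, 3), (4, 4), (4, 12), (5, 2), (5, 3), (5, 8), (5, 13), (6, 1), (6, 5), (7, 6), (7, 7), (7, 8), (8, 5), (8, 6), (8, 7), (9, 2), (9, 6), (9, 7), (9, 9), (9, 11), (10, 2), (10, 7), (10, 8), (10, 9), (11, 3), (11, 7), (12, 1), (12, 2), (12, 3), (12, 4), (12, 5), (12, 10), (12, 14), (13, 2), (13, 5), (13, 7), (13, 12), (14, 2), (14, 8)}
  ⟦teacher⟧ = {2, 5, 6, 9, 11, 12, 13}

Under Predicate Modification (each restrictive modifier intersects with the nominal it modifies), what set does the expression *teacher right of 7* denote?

{2, 9, 11, 13}

⟦right of 7⟧ = {x : ⟨x, 7⟩ ∈ ⟦right of⟧} = {1, 2, 3, 7, 8, 9, 10, 11, 13}
⟦teacher⟧ = {2, 5, 6, 9, 11, 12, 13}
… ∩ ⟦right of 7⟧ = {2, 5, 6, 9, 11, 12, 13} ∩ {1, 2, 3, 7, 8, 9, 10, 11, 13} = {2, 9, 11, 13}
So ⟦teacher right of 7⟧ = {2, 9, 11, 13}.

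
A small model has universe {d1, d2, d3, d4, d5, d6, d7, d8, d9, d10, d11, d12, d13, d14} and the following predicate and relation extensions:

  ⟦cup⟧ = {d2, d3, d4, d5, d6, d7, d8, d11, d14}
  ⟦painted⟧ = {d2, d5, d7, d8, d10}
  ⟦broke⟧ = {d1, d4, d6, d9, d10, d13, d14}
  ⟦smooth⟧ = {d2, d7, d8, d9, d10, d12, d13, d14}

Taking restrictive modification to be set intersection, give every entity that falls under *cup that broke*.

⟦that broke⟧ = ⟦broke⟧ = {d1, d4, d6, d9, d10, d13, d14}
⟦cup⟧ = {d2, d3, d4, d5, d6, d7, d8, d11, d14}
… ∩ ⟦that broke⟧ = {d2, d3, d4, d5, d6, d7, d8, d11, d14} ∩ {d1, d4, d6, d9, d10, d13, d14} = {d4, d6, d14}
So ⟦cup that broke⟧ = {d4, d6, d14}.

{d4, d6, d14}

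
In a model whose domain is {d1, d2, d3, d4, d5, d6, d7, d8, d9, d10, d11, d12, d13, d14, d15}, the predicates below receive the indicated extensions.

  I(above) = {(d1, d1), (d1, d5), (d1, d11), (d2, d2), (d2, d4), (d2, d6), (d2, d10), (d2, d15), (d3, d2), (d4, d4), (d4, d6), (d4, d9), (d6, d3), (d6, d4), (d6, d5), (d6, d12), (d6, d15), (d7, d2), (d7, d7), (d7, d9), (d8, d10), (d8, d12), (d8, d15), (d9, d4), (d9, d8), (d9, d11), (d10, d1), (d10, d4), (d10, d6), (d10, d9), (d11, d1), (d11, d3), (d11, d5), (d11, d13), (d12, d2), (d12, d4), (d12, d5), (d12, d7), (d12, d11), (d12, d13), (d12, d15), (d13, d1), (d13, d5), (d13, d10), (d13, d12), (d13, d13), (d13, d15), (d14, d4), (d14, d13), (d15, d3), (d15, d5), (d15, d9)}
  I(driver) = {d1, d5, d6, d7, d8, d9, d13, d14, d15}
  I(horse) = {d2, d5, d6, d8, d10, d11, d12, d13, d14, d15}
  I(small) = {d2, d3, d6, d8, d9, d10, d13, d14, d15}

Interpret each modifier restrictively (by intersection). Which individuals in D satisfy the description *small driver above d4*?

⟦above d4⟧ = {x : ⟨x, d4⟩ ∈ ⟦above⟧} = {d2, d4, d6, d9, d10, d12, d14}
⟦driver⟧ = {d1, d5, d6, d7, d8, d9, d13, d14, d15}
… ∩ ⟦above d4⟧ = {d1, d5, d6, d7, d8, d9, d13, d14, d15} ∩ {d2, d4, d6, d9, d10, d12, d14} = {d6, d9, d14}
… ∩ ⟦small⟧ = {d6, d9, d14} ∩ {d2, d3, d6, d8, d9, d10, d13, d14, d15} = {d6, d9, d14}
So ⟦small driver above d4⟧ = {d6, d9, d14}.

{d6, d9, d14}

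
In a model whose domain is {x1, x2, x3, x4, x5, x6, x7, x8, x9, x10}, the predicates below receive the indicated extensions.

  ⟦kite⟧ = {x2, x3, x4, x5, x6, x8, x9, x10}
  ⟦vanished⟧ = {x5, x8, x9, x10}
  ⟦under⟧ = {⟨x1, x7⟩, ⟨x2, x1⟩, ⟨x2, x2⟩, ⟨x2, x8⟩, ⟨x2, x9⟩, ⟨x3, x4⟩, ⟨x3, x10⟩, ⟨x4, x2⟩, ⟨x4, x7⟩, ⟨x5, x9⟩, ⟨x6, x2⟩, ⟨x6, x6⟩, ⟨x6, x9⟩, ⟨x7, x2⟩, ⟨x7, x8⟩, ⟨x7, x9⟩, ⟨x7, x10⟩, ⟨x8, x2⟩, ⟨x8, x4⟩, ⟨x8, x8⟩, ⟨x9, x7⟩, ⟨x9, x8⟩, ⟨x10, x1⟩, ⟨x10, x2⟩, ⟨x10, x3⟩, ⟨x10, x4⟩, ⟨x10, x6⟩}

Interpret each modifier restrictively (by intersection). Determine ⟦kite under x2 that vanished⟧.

{x8, x10}

⟦under x2⟧ = {x : ⟨x, x2⟩ ∈ ⟦under⟧} = {x2, x4, x6, x7, x8, x10}
⟦that vanished⟧ = ⟦vanished⟧ = {x5, x8, x9, x10}
⟦kite⟧ = {x2, x3, x4, x5, x6, x8, x9, x10}
… ∩ ⟦under x2⟧ = {x2, x3, x4, x5, x6, x8, x9, x10} ∩ {x2, x4, x6, x7, x8, x10} = {x2, x4, x6, x8, x10}
… ∩ ⟦that vanished⟧ = {x2, x4, x6, x8, x10} ∩ {x5, x8, x9, x10} = {x8, x10}
So ⟦kite under x2 that vanished⟧ = {x8, x10}.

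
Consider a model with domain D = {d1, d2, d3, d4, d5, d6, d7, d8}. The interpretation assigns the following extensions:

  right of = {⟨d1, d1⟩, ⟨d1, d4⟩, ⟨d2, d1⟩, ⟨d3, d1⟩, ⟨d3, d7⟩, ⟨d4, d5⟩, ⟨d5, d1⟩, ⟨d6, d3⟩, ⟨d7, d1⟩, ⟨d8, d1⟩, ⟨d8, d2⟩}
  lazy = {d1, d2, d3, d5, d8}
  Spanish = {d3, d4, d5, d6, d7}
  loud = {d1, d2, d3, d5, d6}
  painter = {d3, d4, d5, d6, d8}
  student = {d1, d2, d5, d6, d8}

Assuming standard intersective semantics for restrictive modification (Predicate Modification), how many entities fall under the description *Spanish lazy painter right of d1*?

2

⟦right of d1⟧ = {x : ⟨x, d1⟩ ∈ ⟦right of⟧} = {d1, d2, d3, d5, d7, d8}
⟦painter⟧ = {d3, d4, d5, d6, d8}
… ∩ ⟦right of d1⟧ = {d3, d4, d5, d6, d8} ∩ {d1, d2, d3, d5, d7, d8} = {d3, d5, d8}
… ∩ ⟦Spanish⟧ = {d3, d5, d8} ∩ {d3, d4, d5, d6, d7} = {d3, d5}
… ∩ ⟦lazy⟧ = {d3, d5} ∩ {d1, d2, d3, d5, d8} = {d3, d5}
⟦Spanish lazy painter right of d1⟧ = {d3, d5}, so the cardinality is 2.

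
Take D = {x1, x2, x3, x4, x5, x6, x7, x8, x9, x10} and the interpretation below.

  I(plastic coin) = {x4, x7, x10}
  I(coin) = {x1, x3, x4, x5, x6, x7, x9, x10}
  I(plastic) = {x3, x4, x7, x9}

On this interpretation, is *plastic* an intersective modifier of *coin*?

no

⟦plastic⟧ ∩ ⟦coin⟧ = {x3, x4, x7, x9} ∩ {x1, x3, x4, x5, x6, x7, x9, x10} = {x3, x4, x7, x9}
Observed ⟦plastic coin⟧ = {x4, x7, x10}.
These differ, so the modifier is not intersective in this model.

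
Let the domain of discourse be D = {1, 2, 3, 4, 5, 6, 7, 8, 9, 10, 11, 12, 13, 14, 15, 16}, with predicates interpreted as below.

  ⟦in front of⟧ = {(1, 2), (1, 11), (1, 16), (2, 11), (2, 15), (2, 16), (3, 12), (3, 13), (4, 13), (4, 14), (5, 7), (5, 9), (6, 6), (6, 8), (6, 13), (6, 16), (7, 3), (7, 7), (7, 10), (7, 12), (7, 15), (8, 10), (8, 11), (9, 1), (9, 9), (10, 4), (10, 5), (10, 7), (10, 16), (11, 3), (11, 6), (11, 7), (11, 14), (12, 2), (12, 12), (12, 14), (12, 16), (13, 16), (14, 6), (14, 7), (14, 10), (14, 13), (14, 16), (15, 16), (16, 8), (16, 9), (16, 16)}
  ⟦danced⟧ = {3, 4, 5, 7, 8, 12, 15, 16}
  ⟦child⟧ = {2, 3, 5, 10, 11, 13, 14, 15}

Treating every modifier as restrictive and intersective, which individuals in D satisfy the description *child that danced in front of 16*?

{15}

⟦that danced⟧ = ⟦danced⟧ = {3, 4, 5, 7, 8, 12, 15, 16}
⟦in front of 16⟧ = {x : ⟨x, 16⟩ ∈ ⟦in front of⟧} = {1, 2, 6, 10, 12, 13, 14, 15, 16}
⟦child⟧ = {2, 3, 5, 10, 11, 13, 14, 15}
… ∩ ⟦that danced⟧ = {2, 3, 5, 10, 11, 13, 14, 15} ∩ {3, 4, 5, 7, 8, 12, 15, 16} = {3, 5, 15}
… ∩ ⟦in front of 16⟧ = {3, 5, 15} ∩ {1, 2, 6, 10, 12, 13, 14, 15, 16} = {15}
So ⟦child that danced in front of 16⟧ = {15}.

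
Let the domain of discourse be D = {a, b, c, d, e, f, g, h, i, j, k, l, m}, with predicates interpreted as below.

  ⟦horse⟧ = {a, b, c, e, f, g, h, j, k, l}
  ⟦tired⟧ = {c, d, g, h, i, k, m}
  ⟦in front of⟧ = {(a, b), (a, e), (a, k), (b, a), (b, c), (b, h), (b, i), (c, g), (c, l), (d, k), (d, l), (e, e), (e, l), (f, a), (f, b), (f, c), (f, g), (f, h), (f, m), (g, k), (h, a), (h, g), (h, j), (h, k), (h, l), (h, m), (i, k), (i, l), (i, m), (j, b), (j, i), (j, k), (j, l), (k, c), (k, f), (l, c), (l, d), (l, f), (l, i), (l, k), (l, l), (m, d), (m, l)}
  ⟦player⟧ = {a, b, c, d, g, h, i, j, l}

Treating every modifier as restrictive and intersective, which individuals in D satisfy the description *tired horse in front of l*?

{c, h}

⟦in front of l⟧ = {x : ⟨x, l⟩ ∈ ⟦in front of⟧} = {c, d, e, h, i, j, l, m}
⟦horse⟧ = {a, b, c, e, f, g, h, j, k, l}
… ∩ ⟦in front of l⟧ = {a, b, c, e, f, g, h, j, k, l} ∩ {c, d, e, h, i, j, l, m} = {c, e, h, j, l}
… ∩ ⟦tired⟧ = {c, e, h, j, l} ∩ {c, d, g, h, i, k, m} = {c, h}
So ⟦tired horse in front of l⟧ = {c, h}.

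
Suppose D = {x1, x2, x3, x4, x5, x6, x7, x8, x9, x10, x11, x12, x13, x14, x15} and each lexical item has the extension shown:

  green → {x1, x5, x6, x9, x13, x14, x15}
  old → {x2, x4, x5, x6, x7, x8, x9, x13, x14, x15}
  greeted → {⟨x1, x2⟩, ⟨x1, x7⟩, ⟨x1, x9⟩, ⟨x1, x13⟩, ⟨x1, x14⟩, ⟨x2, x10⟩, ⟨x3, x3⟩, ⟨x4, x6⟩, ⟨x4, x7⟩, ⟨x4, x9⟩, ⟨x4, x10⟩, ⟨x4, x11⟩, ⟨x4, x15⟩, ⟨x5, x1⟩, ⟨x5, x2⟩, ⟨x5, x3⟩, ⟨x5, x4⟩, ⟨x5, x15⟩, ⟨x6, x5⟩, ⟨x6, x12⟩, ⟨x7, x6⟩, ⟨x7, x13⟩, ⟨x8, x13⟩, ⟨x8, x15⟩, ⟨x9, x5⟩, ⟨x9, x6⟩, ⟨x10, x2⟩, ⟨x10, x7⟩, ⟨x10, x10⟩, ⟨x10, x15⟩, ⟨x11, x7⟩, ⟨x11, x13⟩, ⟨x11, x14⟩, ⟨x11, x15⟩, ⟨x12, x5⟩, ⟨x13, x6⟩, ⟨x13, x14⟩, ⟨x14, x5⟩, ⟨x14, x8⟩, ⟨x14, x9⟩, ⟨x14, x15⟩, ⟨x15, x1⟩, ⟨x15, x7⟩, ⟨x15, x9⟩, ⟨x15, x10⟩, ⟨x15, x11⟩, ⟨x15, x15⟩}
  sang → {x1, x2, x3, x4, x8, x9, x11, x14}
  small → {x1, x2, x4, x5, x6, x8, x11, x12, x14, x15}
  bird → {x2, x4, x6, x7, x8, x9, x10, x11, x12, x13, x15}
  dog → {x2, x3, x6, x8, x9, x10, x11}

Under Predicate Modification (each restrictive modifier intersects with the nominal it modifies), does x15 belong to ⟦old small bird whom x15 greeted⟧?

⟦whom x15 greeted⟧ = {x : ⟨x15, x⟩ ∈ ⟦greeted⟧} = {x1, x7, x9, x10, x11, x15}
⟦bird⟧ = {x2, x4, x6, x7, x8, x9, x10, x11, x12, x13, x15}
… ∩ ⟦whom x15 greeted⟧ = {x2, x4, x6, x7, x8, x9, x10, x11, x12, x13, x15} ∩ {x1, x7, x9, x10, x11, x15} = {x7, x9, x10, x11, x15}
… ∩ ⟦old⟧ = {x7, x9, x10, x11, x15} ∩ {x2, x4, x5, x6, x7, x8, x9, x13, x14, x15} = {x7, x9, x15}
… ∩ ⟦small⟧ = {x7, x9, x15} ∩ {x1, x2, x4, x5, x6, x8, x11, x12, x14, x15} = {x15}
⟦old small bird whom x15 greeted⟧ = {x15}; x15 ∈ this set.

yes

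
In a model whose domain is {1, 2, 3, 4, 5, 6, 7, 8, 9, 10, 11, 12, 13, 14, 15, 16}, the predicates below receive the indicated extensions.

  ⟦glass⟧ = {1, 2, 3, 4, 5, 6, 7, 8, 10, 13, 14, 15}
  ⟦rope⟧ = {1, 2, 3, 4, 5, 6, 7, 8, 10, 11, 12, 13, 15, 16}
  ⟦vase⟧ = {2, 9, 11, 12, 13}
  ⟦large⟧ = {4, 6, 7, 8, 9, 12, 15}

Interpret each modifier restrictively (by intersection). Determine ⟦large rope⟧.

⟦rope⟧ = {1, 2, 3, 4, 5, 6, 7, 8, 10, 11, 12, 13, 15, 16}
… ∩ ⟦large⟧ = {1, 2, 3, 4, 5, 6, 7, 8, 10, 11, 12, 13, 15, 16} ∩ {4, 6, 7, 8, 9, 12, 15} = {4, 6, 7, 8, 12, 15}
So ⟦large rope⟧ = {4, 6, 7, 8, 12, 15}.

{4, 6, 7, 8, 12, 15}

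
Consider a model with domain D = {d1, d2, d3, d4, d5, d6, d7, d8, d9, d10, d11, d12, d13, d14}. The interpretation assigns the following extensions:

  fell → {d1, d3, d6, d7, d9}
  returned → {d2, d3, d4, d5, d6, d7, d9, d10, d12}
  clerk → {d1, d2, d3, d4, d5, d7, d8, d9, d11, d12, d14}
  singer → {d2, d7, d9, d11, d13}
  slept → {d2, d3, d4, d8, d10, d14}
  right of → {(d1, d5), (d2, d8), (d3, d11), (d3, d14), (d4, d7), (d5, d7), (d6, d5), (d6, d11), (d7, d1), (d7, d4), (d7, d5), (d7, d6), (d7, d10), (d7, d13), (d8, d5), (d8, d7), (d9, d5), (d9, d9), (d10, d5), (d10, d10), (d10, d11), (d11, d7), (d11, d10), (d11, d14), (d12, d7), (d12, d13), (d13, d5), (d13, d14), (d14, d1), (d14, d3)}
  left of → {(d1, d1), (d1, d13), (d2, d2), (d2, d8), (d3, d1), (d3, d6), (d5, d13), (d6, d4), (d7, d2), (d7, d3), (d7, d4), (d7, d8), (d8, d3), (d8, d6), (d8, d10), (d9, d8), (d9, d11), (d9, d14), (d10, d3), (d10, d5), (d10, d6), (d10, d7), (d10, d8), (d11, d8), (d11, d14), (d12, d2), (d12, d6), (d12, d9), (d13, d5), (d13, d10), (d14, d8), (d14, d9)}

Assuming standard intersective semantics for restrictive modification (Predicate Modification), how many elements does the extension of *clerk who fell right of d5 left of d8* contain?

2

⟦who fell⟧ = ⟦fell⟧ = {d1, d3, d6, d7, d9}
⟦right of d5⟧ = {x : ⟨x, d5⟩ ∈ ⟦right of⟧} = {d1, d6, d7, d8, d9, d10, d13}
⟦left of d8⟧ = {x : ⟨x, d8⟩ ∈ ⟦left of⟧} = {d2, d7, d9, d10, d11, d14}
⟦clerk⟧ = {d1, d2, d3, d4, d5, d7, d8, d9, d11, d12, d14}
… ∩ ⟦who fell⟧ = {d1, d2, d3, d4, d5, d7, d8, d9, d11, d12, d14} ∩ {d1, d3, d6, d7, d9} = {d1, d3, d7, d9}
… ∩ ⟦right of d5⟧ = {d1, d3, d7, d9} ∩ {d1, d6, d7, d8, d9, d10, d13} = {d1, d7, d9}
… ∩ ⟦left of d8⟧ = {d1, d7, d9} ∩ {d2, d7, d9, d10, d11, d14} = {d7, d9}
⟦clerk who fell right of d5 left of d8⟧ = {d7, d9}, so the cardinality is 2.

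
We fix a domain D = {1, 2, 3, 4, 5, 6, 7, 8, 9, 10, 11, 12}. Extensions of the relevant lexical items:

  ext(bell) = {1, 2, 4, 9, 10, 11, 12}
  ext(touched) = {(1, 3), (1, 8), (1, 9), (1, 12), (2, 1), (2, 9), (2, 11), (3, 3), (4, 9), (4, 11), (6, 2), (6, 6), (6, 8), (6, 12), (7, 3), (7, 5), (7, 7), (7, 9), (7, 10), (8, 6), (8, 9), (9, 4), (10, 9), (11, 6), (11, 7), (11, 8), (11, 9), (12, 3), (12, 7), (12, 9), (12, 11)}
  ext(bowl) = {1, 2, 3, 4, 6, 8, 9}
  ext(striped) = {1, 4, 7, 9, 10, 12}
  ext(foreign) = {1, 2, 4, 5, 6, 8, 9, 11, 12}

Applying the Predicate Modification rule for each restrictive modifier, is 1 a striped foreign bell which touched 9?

yes

⟦which touched 9⟧ = {x : ⟨x, 9⟩ ∈ ⟦touched⟧} = {1, 2, 4, 7, 8, 10, 11, 12}
⟦bell⟧ = {1, 2, 4, 9, 10, 11, 12}
… ∩ ⟦which touched 9⟧ = {1, 2, 4, 9, 10, 11, 12} ∩ {1, 2, 4, 7, 8, 10, 11, 12} = {1, 2, 4, 10, 11, 12}
… ∩ ⟦striped⟧ = {1, 2, 4, 10, 11, 12} ∩ {1, 4, 7, 9, 10, 12} = {1, 4, 10, 12}
… ∩ ⟦foreign⟧ = {1, 4, 10, 12} ∩ {1, 2, 4, 5, 6, 8, 9, 11, 12} = {1, 4, 12}
⟦striped foreign bell which touched 9⟧ = {1, 4, 12}; 1 ∈ this set.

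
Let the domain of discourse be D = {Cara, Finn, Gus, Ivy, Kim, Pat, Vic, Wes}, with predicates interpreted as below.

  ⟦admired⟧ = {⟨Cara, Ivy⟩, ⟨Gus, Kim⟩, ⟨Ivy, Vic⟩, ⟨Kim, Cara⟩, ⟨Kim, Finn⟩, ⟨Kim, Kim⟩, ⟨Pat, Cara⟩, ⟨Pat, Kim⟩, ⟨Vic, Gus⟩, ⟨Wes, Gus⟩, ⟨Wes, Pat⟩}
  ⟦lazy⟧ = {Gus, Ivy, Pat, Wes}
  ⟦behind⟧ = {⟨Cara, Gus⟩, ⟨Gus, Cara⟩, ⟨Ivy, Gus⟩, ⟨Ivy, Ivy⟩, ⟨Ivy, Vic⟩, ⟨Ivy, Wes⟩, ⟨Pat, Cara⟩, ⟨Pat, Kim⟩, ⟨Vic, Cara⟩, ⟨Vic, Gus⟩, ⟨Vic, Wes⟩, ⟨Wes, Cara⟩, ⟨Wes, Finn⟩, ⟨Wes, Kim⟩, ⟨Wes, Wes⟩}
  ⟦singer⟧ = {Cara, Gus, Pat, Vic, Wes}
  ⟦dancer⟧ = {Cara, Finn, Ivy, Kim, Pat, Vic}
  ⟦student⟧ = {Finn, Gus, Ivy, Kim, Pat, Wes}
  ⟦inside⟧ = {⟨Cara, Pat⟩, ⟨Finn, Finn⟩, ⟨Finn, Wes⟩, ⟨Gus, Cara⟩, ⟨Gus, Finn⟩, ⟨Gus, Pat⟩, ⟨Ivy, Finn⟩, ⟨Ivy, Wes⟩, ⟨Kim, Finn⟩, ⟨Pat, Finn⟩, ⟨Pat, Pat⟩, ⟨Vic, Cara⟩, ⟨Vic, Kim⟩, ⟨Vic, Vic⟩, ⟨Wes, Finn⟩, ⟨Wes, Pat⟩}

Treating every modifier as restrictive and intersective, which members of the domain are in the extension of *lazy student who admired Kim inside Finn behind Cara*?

⟦who admired Kim⟧ = {x : ⟨x, Kim⟩ ∈ ⟦admired⟧} = {Gus, Kim, Pat}
⟦inside Finn⟧ = {x : ⟨x, Finn⟩ ∈ ⟦inside⟧} = {Finn, Gus, Ivy, Kim, Pat, Wes}
⟦behind Cara⟧ = {x : ⟨x, Cara⟩ ∈ ⟦behind⟧} = {Gus, Pat, Vic, Wes}
⟦student⟧ = {Finn, Gus, Ivy, Kim, Pat, Wes}
… ∩ ⟦who admired Kim⟧ = {Finn, Gus, Ivy, Kim, Pat, Wes} ∩ {Gus, Kim, Pat} = {Gus, Kim, Pat}
… ∩ ⟦inside Finn⟧ = {Gus, Kim, Pat} ∩ {Finn, Gus, Ivy, Kim, Pat, Wes} = {Gus, Kim, Pat}
… ∩ ⟦behind Cara⟧ = {Gus, Kim, Pat} ∩ {Gus, Pat, Vic, Wes} = {Gus, Pat}
… ∩ ⟦lazy⟧ = {Gus, Pat} ∩ {Gus, Ivy, Pat, Wes} = {Gus, Pat}
So ⟦lazy student who admired Kim inside Finn behind Cara⟧ = {Gus, Pat}.

{Gus, Pat}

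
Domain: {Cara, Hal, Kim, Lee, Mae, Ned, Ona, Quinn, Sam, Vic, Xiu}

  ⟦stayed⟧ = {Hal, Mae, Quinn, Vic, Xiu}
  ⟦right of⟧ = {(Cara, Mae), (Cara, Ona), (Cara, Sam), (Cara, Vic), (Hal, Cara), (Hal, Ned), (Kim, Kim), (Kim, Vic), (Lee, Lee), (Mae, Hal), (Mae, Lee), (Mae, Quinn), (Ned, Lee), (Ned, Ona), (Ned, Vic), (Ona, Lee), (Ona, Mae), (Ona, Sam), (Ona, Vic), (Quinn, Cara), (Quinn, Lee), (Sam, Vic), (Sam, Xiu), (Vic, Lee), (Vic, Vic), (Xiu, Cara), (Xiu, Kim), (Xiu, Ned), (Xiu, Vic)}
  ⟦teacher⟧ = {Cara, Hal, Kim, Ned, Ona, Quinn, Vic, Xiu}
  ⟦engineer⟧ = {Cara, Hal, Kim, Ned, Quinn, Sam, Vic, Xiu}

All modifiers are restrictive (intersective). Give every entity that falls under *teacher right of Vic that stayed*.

{Vic, Xiu}

⟦right of Vic⟧ = {x : ⟨x, Vic⟩ ∈ ⟦right of⟧} = {Cara, Kim, Ned, Ona, Sam, Vic, Xiu}
⟦that stayed⟧ = ⟦stayed⟧ = {Hal, Mae, Quinn, Vic, Xiu}
⟦teacher⟧ = {Cara, Hal, Kim, Ned, Ona, Quinn, Vic, Xiu}
… ∩ ⟦right of Vic⟧ = {Cara, Hal, Kim, Ned, Ona, Quinn, Vic, Xiu} ∩ {Cara, Kim, Ned, Ona, Sam, Vic, Xiu} = {Cara, Kim, Ned, Ona, Vic, Xiu}
… ∩ ⟦that stayed⟧ = {Cara, Kim, Ned, Ona, Vic, Xiu} ∩ {Hal, Mae, Quinn, Vic, Xiu} = {Vic, Xiu}
So ⟦teacher right of Vic that stayed⟧ = {Vic, Xiu}.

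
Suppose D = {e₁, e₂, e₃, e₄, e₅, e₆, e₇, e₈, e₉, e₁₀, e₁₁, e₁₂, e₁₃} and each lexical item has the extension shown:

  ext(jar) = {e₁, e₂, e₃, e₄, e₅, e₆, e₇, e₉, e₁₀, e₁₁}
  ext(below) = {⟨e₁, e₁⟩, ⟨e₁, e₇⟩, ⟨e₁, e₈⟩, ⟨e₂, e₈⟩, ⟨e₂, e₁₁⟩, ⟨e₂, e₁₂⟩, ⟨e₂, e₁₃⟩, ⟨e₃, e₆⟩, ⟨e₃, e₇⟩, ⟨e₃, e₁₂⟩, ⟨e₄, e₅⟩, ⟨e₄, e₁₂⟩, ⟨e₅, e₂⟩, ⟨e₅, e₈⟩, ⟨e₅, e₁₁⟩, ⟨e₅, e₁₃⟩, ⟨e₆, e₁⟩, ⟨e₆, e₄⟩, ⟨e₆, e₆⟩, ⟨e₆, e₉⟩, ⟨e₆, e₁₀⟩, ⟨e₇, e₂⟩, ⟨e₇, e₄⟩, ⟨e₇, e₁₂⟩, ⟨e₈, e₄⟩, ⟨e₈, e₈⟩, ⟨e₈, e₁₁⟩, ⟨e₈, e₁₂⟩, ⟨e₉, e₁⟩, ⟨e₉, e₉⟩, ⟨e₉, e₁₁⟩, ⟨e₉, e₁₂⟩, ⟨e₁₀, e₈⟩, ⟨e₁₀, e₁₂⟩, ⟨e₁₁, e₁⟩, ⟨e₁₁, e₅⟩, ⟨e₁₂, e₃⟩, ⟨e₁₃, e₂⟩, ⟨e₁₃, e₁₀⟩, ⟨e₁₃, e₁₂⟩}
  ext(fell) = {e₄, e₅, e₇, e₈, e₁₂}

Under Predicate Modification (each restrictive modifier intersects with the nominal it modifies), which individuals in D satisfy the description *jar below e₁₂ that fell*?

{e₄, e₇}

⟦below e₁₂⟧ = {x : ⟨x, e₁₂⟩ ∈ ⟦below⟧} = {e₂, e₃, e₄, e₇, e₈, e₉, e₁₀, e₁₃}
⟦that fell⟧ = ⟦fell⟧ = {e₄, e₅, e₇, e₈, e₁₂}
⟦jar⟧ = {e₁, e₂, e₃, e₄, e₅, e₆, e₇, e₉, e₁₀, e₁₁}
… ∩ ⟦below e₁₂⟧ = {e₁, e₂, e₃, e₄, e₅, e₆, e₇, e₉, e₁₀, e₁₁} ∩ {e₂, e₃, e₄, e₇, e₈, e₉, e₁₀, e₁₃} = {e₂, e₃, e₄, e₇, e₉, e₁₀}
… ∩ ⟦that fell⟧ = {e₂, e₃, e₄, e₇, e₉, e₁₀} ∩ {e₄, e₅, e₇, e₈, e₁₂} = {e₄, e₇}
So ⟦jar below e₁₂ that fell⟧ = {e₄, e₇}.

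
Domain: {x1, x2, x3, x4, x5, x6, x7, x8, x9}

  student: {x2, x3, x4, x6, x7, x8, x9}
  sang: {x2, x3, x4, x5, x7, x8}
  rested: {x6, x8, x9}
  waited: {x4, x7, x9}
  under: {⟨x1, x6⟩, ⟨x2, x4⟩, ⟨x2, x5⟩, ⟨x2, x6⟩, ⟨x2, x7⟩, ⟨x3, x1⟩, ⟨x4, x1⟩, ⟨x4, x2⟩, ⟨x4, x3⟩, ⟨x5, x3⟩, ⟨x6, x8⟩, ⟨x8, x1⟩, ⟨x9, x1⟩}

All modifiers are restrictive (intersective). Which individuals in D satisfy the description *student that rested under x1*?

{x8, x9}

⟦that rested⟧ = ⟦rested⟧ = {x6, x8, x9}
⟦under x1⟧ = {x : ⟨x, x1⟩ ∈ ⟦under⟧} = {x3, x4, x8, x9}
⟦student⟧ = {x2, x3, x4, x6, x7, x8, x9}
… ∩ ⟦that rested⟧ = {x2, x3, x4, x6, x7, x8, x9} ∩ {x6, x8, x9} = {x6, x8, x9}
… ∩ ⟦under x1⟧ = {x6, x8, x9} ∩ {x3, x4, x8, x9} = {x8, x9}
So ⟦student that rested under x1⟧ = {x8, x9}.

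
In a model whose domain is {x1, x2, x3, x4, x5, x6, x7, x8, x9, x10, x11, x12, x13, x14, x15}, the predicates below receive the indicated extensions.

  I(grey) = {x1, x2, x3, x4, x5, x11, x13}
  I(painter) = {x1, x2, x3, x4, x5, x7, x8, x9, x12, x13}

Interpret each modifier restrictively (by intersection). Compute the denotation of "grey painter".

⟦painter⟧ = {x1, x2, x3, x4, x5, x7, x8, x9, x12, x13}
… ∩ ⟦grey⟧ = {x1, x2, x3, x4, x5, x7, x8, x9, x12, x13} ∩ {x1, x2, x3, x4, x5, x11, x13} = {x1, x2, x3, x4, x5, x13}
So ⟦grey painter⟧ = {x1, x2, x3, x4, x5, x13}.

{x1, x2, x3, x4, x5, x13}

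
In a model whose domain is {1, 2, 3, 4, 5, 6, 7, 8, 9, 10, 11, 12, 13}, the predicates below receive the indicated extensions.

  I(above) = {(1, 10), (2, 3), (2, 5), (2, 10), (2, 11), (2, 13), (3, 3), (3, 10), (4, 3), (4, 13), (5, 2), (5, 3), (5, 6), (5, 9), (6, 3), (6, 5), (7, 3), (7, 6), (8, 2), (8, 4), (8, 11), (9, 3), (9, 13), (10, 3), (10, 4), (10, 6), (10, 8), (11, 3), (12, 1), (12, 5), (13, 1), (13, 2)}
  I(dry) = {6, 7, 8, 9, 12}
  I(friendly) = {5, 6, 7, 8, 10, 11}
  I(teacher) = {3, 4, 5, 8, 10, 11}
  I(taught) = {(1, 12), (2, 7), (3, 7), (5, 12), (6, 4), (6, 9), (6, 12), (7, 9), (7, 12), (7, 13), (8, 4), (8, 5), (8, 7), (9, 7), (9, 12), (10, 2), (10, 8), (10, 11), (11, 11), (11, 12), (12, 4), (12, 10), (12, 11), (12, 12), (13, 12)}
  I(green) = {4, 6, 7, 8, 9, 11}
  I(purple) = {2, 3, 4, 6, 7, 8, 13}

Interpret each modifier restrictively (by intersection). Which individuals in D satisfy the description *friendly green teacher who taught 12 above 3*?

⟦who taught 12⟧ = {x : ⟨x, 12⟩ ∈ ⟦taught⟧} = {1, 5, 6, 7, 9, 11, 12, 13}
⟦above 3⟧ = {x : ⟨x, 3⟩ ∈ ⟦above⟧} = {2, 3, 4, 5, 6, 7, 9, 10, 11}
⟦teacher⟧ = {3, 4, 5, 8, 10, 11}
… ∩ ⟦who taught 12⟧ = {3, 4, 5, 8, 10, 11} ∩ {1, 5, 6, 7, 9, 11, 12, 13} = {5, 11}
… ∩ ⟦above 3⟧ = {5, 11} ∩ {2, 3, 4, 5, 6, 7, 9, 10, 11} = {5, 11}
… ∩ ⟦friendly⟧ = {5, 11} ∩ {5, 6, 7, 8, 10, 11} = {5, 11}
… ∩ ⟦green⟧ = {5, 11} ∩ {4, 6, 7, 8, 9, 11} = {11}
So ⟦friendly green teacher who taught 12 above 3⟧ = {11}.

{11}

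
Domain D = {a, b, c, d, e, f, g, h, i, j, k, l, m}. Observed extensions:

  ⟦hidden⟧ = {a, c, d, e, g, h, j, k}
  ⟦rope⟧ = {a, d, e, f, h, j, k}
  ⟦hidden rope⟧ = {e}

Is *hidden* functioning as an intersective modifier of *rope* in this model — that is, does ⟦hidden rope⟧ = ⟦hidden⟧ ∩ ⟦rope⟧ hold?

no

⟦hidden⟧ ∩ ⟦rope⟧ = {a, c, d, e, g, h, j, k} ∩ {a, d, e, f, h, j, k} = {a, d, e, h, j, k}
Observed ⟦hidden rope⟧ = {e}.
These differ, so the modifier is not intersective in this model.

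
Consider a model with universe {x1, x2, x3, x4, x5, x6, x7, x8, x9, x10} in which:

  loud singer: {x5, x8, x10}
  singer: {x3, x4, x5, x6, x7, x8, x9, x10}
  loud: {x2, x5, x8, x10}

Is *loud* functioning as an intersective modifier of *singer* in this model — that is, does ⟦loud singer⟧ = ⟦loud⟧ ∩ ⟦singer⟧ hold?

yes

⟦loud⟧ ∩ ⟦singer⟧ = {x2, x5, x8, x10} ∩ {x3, x4, x5, x6, x7, x8, x9, x10} = {x5, x8, x10}
Observed ⟦loud singer⟧ = {x5, x8, x10}.
These coincide, so the modifier is intersective here.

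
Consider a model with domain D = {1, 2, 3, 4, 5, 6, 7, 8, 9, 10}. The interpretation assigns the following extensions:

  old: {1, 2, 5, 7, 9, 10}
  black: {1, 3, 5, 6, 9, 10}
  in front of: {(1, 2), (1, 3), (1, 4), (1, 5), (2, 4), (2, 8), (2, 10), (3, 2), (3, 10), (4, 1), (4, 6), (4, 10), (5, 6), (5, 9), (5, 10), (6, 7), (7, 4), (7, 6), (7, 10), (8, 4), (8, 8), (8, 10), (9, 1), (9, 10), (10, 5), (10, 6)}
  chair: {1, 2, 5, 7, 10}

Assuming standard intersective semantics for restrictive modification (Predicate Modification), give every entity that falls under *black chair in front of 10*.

⟦in front of 10⟧ = {x : ⟨x, 10⟩ ∈ ⟦in front of⟧} = {2, 3, 4, 5, 7, 8, 9}
⟦chair⟧ = {1, 2, 5, 7, 10}
… ∩ ⟦in front of 10⟧ = {1, 2, 5, 7, 10} ∩ {2, 3, 4, 5, 7, 8, 9} = {2, 5, 7}
… ∩ ⟦black⟧ = {2, 5, 7} ∩ {1, 3, 5, 6, 9, 10} = {5}
So ⟦black chair in front of 10⟧ = {5}.

{5}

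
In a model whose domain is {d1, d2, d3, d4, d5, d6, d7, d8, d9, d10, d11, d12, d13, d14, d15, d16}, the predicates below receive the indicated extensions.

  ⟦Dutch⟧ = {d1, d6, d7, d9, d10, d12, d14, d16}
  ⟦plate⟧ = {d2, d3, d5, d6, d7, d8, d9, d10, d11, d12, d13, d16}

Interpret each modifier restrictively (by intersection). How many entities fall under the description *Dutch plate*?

⟦plate⟧ = {d2, d3, d5, d6, d7, d8, d9, d10, d11, d12, d13, d16}
… ∩ ⟦Dutch⟧ = {d2, d3, d5, d6, d7, d8, d9, d10, d11, d12, d13, d16} ∩ {d1, d6, d7, d9, d10, d12, d14, d16} = {d6, d7, d9, d10, d12, d16}
⟦Dutch plate⟧ = {d6, d7, d9, d10, d12, d16}, so the cardinality is 6.

6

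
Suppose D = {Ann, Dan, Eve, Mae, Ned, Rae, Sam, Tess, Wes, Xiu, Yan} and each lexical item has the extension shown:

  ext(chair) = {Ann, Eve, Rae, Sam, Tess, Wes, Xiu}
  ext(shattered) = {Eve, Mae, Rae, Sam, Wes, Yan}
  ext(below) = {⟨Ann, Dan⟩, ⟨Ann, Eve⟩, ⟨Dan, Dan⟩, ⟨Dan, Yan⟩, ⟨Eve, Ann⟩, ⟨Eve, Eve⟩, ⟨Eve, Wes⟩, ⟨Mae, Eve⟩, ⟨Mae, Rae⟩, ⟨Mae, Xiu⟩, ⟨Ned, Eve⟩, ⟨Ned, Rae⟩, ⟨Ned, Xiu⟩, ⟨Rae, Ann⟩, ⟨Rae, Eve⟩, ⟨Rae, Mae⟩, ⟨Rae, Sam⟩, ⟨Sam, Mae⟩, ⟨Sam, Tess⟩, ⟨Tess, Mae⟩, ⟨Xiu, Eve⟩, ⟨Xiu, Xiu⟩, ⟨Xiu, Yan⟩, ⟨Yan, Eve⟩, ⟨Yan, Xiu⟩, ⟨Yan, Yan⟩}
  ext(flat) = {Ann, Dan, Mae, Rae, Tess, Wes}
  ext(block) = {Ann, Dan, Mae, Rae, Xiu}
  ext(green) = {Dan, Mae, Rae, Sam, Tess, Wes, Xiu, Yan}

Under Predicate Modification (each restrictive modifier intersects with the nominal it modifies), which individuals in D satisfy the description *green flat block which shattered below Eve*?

{Mae, Rae}

⟦which shattered⟧ = ⟦shattered⟧ = {Eve, Mae, Rae, Sam, Wes, Yan}
⟦below Eve⟧ = {x : ⟨x, Eve⟩ ∈ ⟦below⟧} = {Ann, Eve, Mae, Ned, Rae, Xiu, Yan}
⟦block⟧ = {Ann, Dan, Mae, Rae, Xiu}
… ∩ ⟦which shattered⟧ = {Ann, Dan, Mae, Rae, Xiu} ∩ {Eve, Mae, Rae, Sam, Wes, Yan} = {Mae, Rae}
… ∩ ⟦below Eve⟧ = {Mae, Rae} ∩ {Ann, Eve, Mae, Ned, Rae, Xiu, Yan} = {Mae, Rae}
… ∩ ⟦green⟧ = {Mae, Rae} ∩ {Dan, Mae, Rae, Sam, Tess, Wes, Xiu, Yan} = {Mae, Rae}
… ∩ ⟦flat⟧ = {Mae, Rae} ∩ {Ann, Dan, Mae, Rae, Tess, Wes} = {Mae, Rae}
So ⟦green flat block which shattered below Eve⟧ = {Mae, Rae}.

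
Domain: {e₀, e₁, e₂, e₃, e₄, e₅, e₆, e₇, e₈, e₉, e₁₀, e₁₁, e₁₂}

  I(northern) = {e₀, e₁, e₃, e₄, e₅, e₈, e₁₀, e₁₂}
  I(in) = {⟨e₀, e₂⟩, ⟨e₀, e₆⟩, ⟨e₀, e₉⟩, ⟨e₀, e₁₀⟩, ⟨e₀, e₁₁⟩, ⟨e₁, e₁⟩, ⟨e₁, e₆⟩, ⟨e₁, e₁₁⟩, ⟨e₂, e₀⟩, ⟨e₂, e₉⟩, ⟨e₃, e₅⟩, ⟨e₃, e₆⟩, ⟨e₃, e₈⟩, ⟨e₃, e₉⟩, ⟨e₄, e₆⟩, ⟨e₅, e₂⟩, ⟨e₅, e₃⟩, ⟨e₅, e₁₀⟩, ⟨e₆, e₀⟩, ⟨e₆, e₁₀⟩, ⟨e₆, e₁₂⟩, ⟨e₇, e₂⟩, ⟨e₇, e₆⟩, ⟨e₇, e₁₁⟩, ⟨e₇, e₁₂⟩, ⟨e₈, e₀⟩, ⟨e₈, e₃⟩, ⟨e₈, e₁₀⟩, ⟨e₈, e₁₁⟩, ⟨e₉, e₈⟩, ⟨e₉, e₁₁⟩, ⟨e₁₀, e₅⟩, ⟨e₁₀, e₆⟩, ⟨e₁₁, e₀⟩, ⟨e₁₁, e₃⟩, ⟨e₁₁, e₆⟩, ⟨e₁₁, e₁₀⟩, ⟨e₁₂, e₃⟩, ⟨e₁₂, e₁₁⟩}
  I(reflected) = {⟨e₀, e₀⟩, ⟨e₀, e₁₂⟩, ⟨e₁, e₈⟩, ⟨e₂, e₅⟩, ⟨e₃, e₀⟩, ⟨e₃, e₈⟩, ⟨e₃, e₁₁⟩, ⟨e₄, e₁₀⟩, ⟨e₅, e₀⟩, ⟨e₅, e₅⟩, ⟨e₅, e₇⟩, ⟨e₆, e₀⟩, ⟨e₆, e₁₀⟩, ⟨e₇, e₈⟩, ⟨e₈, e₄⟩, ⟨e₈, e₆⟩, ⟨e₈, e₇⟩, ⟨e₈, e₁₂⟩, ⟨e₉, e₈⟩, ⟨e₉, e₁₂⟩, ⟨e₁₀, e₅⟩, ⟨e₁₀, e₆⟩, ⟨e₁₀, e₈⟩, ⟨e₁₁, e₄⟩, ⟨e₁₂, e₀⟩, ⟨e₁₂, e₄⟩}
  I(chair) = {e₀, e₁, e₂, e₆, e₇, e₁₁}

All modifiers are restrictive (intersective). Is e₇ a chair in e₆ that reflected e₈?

yes

⟦in e₆⟧ = {x : ⟨x, e₆⟩ ∈ ⟦in⟧} = {e₀, e₁, e₃, e₄, e₇, e₁₀, e₁₁}
⟦that reflected e₈⟧ = {x : ⟨x, e₈⟩ ∈ ⟦reflected⟧} = {e₁, e₃, e₇, e₉, e₁₀}
⟦chair⟧ = {e₀, e₁, e₂, e₆, e₇, e₁₁}
… ∩ ⟦in e₆⟧ = {e₀, e₁, e₂, e₆, e₇, e₁₁} ∩ {e₀, e₁, e₃, e₄, e₇, e₁₀, e₁₁} = {e₀, e₁, e₇, e₁₁}
… ∩ ⟦that reflected e₈⟧ = {e₀, e₁, e₇, e₁₁} ∩ {e₁, e₃, e₇, e₉, e₁₀} = {e₁, e₇}
⟦chair in e₆ that reflected e₈⟧ = {e₁, e₇}; e₇ ∈ this set.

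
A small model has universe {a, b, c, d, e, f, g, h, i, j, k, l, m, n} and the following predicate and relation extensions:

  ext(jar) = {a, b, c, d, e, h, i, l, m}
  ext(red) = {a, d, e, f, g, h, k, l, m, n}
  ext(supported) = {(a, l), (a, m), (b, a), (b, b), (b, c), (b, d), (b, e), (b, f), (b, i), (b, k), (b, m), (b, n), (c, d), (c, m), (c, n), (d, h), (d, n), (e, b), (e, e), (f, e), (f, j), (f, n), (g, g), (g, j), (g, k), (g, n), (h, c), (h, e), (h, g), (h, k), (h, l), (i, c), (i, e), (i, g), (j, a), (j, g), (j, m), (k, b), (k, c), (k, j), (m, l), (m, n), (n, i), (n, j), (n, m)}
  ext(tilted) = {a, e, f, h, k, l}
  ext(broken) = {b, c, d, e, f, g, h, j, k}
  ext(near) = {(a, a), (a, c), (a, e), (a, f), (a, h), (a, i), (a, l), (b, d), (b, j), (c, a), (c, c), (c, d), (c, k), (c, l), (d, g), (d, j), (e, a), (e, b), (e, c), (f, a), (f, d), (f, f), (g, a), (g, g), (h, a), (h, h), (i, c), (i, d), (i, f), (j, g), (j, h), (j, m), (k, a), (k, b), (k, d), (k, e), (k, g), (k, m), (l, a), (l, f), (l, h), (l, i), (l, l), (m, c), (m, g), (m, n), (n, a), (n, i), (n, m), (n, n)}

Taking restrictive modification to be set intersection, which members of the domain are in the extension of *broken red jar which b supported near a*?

⟦which b supported⟧ = {x : ⟨b, x⟩ ∈ ⟦supported⟧} = {a, b, c, d, e, f, i, k, m, n}
⟦near a⟧ = {x : ⟨x, a⟩ ∈ ⟦near⟧} = {a, c, e, f, g, h, k, l, n}
⟦jar⟧ = {a, b, c, d, e, h, i, l, m}
… ∩ ⟦which b supported⟧ = {a, b, c, d, e, h, i, l, m} ∩ {a, b, c, d, e, f, i, k, m, n} = {a, b, c, d, e, i, m}
… ∩ ⟦near a⟧ = {a, b, c, d, e, i, m} ∩ {a, c, e, f, g, h, k, l, n} = {a, c, e}
… ∩ ⟦broken⟧ = {a, c, e} ∩ {b, c, d, e, f, g, h, j, k} = {c, e}
… ∩ ⟦red⟧ = {c, e} ∩ {a, d, e, f, g, h, k, l, m, n} = {e}
So ⟦broken red jar which b supported near a⟧ = {e}.

{e}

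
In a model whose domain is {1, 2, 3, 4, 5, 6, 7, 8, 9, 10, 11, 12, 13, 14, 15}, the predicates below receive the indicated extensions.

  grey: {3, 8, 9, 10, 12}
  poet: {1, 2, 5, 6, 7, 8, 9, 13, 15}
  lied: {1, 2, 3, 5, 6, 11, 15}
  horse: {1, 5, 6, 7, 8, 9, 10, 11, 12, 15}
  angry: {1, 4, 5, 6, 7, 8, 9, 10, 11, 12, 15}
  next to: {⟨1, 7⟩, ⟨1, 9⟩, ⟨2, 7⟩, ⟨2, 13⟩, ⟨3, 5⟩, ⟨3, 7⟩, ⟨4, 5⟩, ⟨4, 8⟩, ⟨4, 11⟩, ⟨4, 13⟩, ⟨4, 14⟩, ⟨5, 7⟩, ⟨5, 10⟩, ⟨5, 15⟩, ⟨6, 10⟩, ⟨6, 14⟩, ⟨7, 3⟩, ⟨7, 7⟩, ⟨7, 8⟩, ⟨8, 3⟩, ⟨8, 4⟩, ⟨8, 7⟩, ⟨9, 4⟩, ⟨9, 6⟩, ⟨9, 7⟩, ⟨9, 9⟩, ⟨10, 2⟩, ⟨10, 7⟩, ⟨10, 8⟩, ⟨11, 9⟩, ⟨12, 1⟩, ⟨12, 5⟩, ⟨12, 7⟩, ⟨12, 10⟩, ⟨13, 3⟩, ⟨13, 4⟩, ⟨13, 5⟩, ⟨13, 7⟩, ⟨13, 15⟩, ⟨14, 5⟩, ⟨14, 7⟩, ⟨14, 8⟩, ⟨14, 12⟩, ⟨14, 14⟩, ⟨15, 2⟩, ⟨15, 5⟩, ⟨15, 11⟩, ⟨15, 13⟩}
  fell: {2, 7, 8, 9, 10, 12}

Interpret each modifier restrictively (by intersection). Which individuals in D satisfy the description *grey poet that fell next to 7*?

{8, 9}

⟦that fell⟧ = ⟦fell⟧ = {2, 7, 8, 9, 10, 12}
⟦next to 7⟧ = {x : ⟨x, 7⟩ ∈ ⟦next to⟧} = {1, 2, 3, 5, 7, 8, 9, 10, 12, 13, 14}
⟦poet⟧ = {1, 2, 5, 6, 7, 8, 9, 13, 15}
… ∩ ⟦that fell⟧ = {1, 2, 5, 6, 7, 8, 9, 13, 15} ∩ {2, 7, 8, 9, 10, 12} = {2, 7, 8, 9}
… ∩ ⟦next to 7⟧ = {2, 7, 8, 9} ∩ {1, 2, 3, 5, 7, 8, 9, 10, 12, 13, 14} = {2, 7, 8, 9}
… ∩ ⟦grey⟧ = {2, 7, 8, 9} ∩ {3, 8, 9, 10, 12} = {8, 9}
So ⟦grey poet that fell next to 7⟧ = {8, 9}.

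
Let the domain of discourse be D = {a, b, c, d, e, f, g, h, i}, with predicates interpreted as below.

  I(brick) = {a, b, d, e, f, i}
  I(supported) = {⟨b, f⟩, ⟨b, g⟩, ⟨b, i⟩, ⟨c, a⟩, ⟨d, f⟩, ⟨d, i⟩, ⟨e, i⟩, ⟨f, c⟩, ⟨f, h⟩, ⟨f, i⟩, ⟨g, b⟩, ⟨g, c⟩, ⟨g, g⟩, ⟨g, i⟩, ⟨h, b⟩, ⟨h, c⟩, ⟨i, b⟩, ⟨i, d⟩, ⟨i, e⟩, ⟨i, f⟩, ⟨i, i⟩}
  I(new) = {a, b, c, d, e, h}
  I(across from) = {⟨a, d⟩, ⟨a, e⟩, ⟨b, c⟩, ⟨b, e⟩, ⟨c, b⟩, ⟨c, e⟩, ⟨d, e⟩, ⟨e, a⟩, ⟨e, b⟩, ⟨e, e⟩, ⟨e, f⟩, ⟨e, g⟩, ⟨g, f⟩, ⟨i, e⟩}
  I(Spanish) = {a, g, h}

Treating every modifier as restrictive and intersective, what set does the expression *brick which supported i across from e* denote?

⟦which supported i⟧ = {x : ⟨x, i⟩ ∈ ⟦supported⟧} = {b, d, e, f, g, i}
⟦across from e⟧ = {x : ⟨x, e⟩ ∈ ⟦across from⟧} = {a, b, c, d, e, i}
⟦brick⟧ = {a, b, d, e, f, i}
… ∩ ⟦which supported i⟧ = {a, b, d, e, f, i} ∩ {b, d, e, f, g, i} = {b, d, e, f, i}
… ∩ ⟦across from e⟧ = {b, d, e, f, i} ∩ {a, b, c, d, e, i} = {b, d, e, i}
So ⟦brick which supported i across from e⟧ = {b, d, e, i}.

{b, d, e, i}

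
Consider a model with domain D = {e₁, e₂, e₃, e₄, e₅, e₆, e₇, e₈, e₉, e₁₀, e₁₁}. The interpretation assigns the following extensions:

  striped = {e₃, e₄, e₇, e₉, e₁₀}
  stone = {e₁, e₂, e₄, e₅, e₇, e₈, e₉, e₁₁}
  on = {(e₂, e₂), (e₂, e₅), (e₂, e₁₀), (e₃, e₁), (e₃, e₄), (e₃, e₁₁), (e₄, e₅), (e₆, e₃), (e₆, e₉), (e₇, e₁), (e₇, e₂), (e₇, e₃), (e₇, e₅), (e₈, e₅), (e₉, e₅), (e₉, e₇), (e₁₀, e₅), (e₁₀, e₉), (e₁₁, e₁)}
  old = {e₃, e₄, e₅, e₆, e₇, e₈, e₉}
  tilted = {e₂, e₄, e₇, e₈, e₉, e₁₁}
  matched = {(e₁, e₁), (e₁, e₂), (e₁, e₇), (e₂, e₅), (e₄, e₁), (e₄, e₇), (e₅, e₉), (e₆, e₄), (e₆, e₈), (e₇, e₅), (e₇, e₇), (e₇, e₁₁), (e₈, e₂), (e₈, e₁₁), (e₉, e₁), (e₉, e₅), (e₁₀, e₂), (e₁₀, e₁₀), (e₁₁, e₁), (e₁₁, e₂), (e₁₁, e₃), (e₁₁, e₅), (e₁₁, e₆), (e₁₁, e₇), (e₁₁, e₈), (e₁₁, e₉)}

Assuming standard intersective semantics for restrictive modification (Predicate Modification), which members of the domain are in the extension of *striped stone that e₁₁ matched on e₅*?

⟦that e₁₁ matched⟧ = {x : ⟨e₁₁, x⟩ ∈ ⟦matched⟧} = {e₁, e₂, e₃, e₅, e₆, e₇, e₈, e₉}
⟦on e₅⟧ = {x : ⟨x, e₅⟩ ∈ ⟦on⟧} = {e₂, e₄, e₇, e₈, e₉, e₁₀}
⟦stone⟧ = {e₁, e₂, e₄, e₅, e₇, e₈, e₉, e₁₁}
… ∩ ⟦that e₁₁ matched⟧ = {e₁, e₂, e₄, e₅, e₇, e₈, e₉, e₁₁} ∩ {e₁, e₂, e₃, e₅, e₆, e₇, e₈, e₉} = {e₁, e₂, e₅, e₇, e₈, e₉}
… ∩ ⟦on e₅⟧ = {e₁, e₂, e₅, e₇, e₈, e₉} ∩ {e₂, e₄, e₇, e₈, e₉, e₁₀} = {e₂, e₇, e₈, e₉}
… ∩ ⟦striped⟧ = {e₂, e₇, e₈, e₉} ∩ {e₃, e₄, e₇, e₉, e₁₀} = {e₇, e₉}
So ⟦striped stone that e₁₁ matched on e₅⟧ = {e₇, e₉}.

{e₇, e₉}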